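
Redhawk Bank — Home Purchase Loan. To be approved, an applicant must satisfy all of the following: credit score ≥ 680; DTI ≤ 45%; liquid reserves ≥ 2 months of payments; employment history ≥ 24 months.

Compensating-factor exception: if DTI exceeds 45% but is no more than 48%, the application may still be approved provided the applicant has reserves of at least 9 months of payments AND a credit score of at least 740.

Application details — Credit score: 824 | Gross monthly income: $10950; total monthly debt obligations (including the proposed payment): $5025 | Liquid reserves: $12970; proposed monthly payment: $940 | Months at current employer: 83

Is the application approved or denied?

Approved

Credit score 824 ≥ 680 (meets base)
DTI = 5,025/10,950 = 45.9% > 45% — standard DTI limit exceeded.
Reserves = 12,970/940 = 13.8 months ≥ 2
Employment 83 ≥ 24 months
DTI 45.9% is within the 45%–48% exception band; checking compensating factors.
Override check — reserves: 13.8 mo (ok); score: 824 (ok).
Both compensating conditions met → exception applies.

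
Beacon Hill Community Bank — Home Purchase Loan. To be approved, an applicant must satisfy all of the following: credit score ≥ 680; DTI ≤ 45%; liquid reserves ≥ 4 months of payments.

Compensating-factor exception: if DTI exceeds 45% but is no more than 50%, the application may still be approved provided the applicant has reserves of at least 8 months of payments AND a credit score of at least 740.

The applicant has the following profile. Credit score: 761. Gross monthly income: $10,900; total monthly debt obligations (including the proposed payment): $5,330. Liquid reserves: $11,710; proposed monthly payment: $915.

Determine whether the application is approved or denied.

Approved

Credit score 761 ≥ 680 (meets base)
DTI: 5,330 ÷ 10,900 = 48.9%, over the 45% base limit.
Reserves: 11,710 ÷ 915 = 12.8 months (meets 4-month minimum)
48.9% falls in the override range (45%–50%), so the compensating-factor test applies.
Reserves 12.8 ≥ 8 months; credit score 761 ≥ 740.
Both compensating conditions met → exception applies.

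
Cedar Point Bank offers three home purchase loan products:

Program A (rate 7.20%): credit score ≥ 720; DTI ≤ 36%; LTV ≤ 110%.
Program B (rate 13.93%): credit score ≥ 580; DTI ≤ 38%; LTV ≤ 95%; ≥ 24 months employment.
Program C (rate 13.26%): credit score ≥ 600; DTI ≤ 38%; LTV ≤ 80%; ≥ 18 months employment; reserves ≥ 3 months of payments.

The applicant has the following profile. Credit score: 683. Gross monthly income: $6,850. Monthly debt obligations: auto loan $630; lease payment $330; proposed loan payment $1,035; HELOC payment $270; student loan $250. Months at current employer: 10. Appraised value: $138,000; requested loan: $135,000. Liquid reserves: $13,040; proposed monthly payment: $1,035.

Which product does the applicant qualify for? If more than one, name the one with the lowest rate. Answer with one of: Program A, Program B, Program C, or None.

Total debts = (630 + 330 + 1,035 + 270 + 250) = 2,515; DTI = 2,515/6,850 = 36.7%.
LTV = 135,000/138,000 = 97.8%.
Reserves = 13,040/1,035 = 12.6 months.
Program A: score 683 < 720; DTI 36.7% > 36%; LTV 97.8% ≤ 110% → does not qualify.
Program B: score 683 ≥ 580; DTI 36.7% ≤ 38%; LTV 97.8% > 95%; employment 10 < 24 mo → does not qualify.
Program C: score 683 ≥ 600; DTI 36.7% ≤ 38%; LTV 97.8% > 80%; employment 10 < 18 mo; reserves 12.6 ≥ 3 mo → does not qualify.

None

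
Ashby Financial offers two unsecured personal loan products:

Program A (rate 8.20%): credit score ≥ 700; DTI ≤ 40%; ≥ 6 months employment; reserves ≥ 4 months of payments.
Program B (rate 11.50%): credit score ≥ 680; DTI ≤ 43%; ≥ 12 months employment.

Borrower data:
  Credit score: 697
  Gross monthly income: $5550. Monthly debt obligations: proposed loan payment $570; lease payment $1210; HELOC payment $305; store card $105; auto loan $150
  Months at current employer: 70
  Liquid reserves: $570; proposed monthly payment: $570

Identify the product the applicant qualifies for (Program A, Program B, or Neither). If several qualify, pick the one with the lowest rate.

Program B

Total debts = (570 + 1,210 + 305 + 105 + 150) = 2,340; DTI = 2,340/5,550 = 42.2%.
Reserves = 570/570 = 1.0 months.
Program A: score 697 < 700; DTI 42.2% > 40%; employment 70 ≥ 6 mo; reserves 1.0 < 4 mo → does not qualify.
Program B: score 697 ≥ 680; DTI 42.2% ≤ 43%; employment 70 ≥ 12 mo → qualifies.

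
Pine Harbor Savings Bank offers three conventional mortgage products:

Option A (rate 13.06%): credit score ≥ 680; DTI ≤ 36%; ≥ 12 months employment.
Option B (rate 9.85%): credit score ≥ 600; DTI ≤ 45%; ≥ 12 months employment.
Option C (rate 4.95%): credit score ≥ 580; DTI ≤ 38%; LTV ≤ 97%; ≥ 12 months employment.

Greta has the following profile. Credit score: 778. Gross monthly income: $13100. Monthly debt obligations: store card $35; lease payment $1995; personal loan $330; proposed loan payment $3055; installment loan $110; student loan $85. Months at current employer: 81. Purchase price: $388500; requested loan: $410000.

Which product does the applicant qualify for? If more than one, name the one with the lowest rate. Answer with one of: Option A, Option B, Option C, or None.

Total debts = (35 + 1,995 + 330 + 3,055 + 110 + 85) = 5,610; DTI = 5,610/13,100 = 42.8%.
LTV = 410,000/388,500 = 105.5%.
Option A: score 778 ≥ 680; DTI 42.8% > 36%; employment 81 ≥ 12 mo → does not qualify.
Option B: score 778 ≥ 600; DTI 42.8% ≤ 45%; employment 81 ≥ 12 mo → qualifies.
Option C: score 778 ≥ 580; DTI 42.8% > 38%; LTV 105.5% > 97%; employment 81 ≥ 12 mo → does not qualify.

Option B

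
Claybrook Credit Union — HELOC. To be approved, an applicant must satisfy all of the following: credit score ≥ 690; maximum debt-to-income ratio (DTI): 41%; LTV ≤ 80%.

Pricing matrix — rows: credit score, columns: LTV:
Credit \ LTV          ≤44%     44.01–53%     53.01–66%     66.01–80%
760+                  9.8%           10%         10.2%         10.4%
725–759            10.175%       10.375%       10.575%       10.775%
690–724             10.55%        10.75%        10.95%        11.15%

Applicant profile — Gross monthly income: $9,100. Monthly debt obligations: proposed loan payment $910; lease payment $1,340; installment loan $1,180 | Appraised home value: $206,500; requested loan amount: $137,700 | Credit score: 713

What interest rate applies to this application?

11.15%

Credit score 713 ≥ 690; Total monthly debts = (910 + 1,340 + 1,180) = 3,430. Debt-to-income = 3,430/9,100 = 37.7% — meets 41% limit
LTV: 137,700 ÷ 206,500 = 66.7%, within 80% cap
Score 713 is in the 690–724 band; LTV 66.7% is in the 66.01–80% band → 11.15%.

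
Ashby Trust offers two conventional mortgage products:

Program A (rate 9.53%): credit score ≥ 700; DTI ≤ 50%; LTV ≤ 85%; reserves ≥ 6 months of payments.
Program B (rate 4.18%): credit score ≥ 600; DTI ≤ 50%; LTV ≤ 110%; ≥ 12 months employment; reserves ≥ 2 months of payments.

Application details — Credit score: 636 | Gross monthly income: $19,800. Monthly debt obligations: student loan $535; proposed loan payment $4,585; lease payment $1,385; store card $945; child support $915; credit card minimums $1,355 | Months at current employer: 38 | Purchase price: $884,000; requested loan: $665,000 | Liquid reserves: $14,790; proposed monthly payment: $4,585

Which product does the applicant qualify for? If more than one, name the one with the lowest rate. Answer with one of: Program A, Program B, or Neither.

Program B

Total debts = (535 + 4,585 + 1,385 + 945 + 915 + 1,355) = 9,720; DTI = 9,720/19,800 = 49.1%.
LTV = 665,000/884,000 = 75.2%.
Reserves = 14,790/4,585 = 3.2 months.
Program A: score 636 < 700; DTI 49.1% ≤ 50%; LTV 75.2% ≤ 85%; reserves 3.2 < 6 mo → does not qualify.
Program B: score 636 ≥ 600; DTI 49.1% ≤ 50%; LTV 75.2% ≤ 110%; employment 38 ≥ 12 mo; reserves 3.2 ≥ 2 mo → qualifies.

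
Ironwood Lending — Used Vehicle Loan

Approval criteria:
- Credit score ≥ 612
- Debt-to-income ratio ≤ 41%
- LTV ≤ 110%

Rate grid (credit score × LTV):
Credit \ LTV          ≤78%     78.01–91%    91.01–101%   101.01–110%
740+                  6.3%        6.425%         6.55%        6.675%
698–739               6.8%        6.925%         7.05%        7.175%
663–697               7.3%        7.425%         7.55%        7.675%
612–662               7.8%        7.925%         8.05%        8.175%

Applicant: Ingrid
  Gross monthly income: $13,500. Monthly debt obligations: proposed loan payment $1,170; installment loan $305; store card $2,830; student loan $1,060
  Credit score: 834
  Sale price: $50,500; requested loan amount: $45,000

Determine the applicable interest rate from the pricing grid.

Credit score 834 ≥ 612; Total monthly debts = (1,170 + 305 + 2,830 + 1,060) = 5,365. DTI = 5,365/13,500 = 39.7% ≤ 41%
Loan-to-value = 45,000/50,500 = 89.1% — pass (110% max)
Row: 834 falls in 740+. Column: 89.1% falls in 78.01–91%. Rate = 6.425%.

6.425%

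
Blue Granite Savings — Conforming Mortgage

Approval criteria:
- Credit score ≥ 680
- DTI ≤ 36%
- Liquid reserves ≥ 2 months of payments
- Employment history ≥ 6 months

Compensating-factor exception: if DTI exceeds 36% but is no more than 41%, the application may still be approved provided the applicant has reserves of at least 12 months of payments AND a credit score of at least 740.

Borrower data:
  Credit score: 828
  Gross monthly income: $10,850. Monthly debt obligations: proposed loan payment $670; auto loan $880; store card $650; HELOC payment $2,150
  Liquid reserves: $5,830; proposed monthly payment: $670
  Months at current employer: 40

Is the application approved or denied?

Credit score 828 ≥ 680 (meets base)
Total debts = (670 + 880 + 650 + 2,150) = 4,350. DTI = 4,350/10,850 = 40.1% > 36% — standard DTI limit exceeded.
Liquid reserves cover 5,830/670 = 8.7 months — ≥ 2 required
Employment 40 ≥ 6 months
DTI 40.1% is within the 36%–41% exception band; checking compensating factors.
Override check — reserves: 8.7 mo (short of 12); score: 828 (ok).
Override conditions not both satisfied; exception does not apply.

Denied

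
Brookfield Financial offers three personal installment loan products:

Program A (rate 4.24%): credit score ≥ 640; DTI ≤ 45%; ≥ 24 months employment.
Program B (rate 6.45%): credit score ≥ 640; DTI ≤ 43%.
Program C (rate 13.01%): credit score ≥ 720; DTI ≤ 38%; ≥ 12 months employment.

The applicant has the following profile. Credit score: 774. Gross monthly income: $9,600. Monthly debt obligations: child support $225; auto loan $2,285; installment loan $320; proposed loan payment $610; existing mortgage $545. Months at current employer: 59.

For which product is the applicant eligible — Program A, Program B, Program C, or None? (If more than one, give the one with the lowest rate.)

Total debts = (225 + 2,285 + 320 + 610 + 545) = 3,985; DTI = 3,985/9,600 = 41.5%.
Program A: score 774 ≥ 640; DTI 41.5% ≤ 45%; employment 59 ≥ 24 mo → qualifies.
Program B: score 774 ≥ 640; DTI 41.5% ≤ 43% → qualifies.
Program C: score 774 ≥ 720; DTI 41.5% > 38%; employment 59 ≥ 12 mo → does not qualify.
Qualifying: Program A, Program B. Lowest rate is 4.24% → Program A.

Program A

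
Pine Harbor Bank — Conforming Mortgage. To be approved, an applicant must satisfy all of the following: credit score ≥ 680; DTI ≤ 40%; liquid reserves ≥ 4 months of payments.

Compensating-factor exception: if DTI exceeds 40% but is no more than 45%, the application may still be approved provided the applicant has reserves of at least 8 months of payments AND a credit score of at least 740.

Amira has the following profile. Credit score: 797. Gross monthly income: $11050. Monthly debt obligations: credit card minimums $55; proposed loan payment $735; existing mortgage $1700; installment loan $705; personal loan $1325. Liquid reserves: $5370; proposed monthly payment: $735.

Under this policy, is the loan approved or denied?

Denied

Credit score 797 ≥ 680 (meets base)
Total debts = (55 + 735 + 1,700 + 705 + 1,325) = 4,520. DTI: 4,520 ÷ 11,050 = 40.9%, over the 40% base limit.
Reserves = 5,370/735 = 7.3 months ≥ 4
DTI 40.9% is within the 40%–45% exception band; checking compensating factors.
Reserves 7.3 < 8 months; credit score 797 ≥ 740.
Override conditions not both satisfied; exception does not apply.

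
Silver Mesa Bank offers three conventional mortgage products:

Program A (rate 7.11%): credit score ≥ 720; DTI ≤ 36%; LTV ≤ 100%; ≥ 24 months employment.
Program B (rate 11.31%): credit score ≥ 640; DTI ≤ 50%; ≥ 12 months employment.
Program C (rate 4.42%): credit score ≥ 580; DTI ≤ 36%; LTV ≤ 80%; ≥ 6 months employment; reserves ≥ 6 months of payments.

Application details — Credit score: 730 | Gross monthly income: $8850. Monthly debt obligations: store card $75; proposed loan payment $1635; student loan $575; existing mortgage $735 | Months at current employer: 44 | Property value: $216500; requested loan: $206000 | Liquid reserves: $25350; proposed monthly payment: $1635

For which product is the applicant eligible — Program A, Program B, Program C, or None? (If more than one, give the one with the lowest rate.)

Program A

Total debts = (75 + 1,635 + 575 + 735) = 3,020; DTI = 3,020/8,850 = 34.1%.
LTV = 206,000/216,500 = 95.2%.
Reserves = 25,350/1,635 = 15.5 months.
Program A: score 730 ≥ 720; DTI 34.1% ≤ 36%; LTV 95.2% ≤ 100%; employment 44 ≥ 24 mo → qualifies.
Program B: score 730 ≥ 640; DTI 34.1% ≤ 50%; employment 44 ≥ 12 mo → qualifies.
Program C: score 730 ≥ 580; DTI 34.1% ≤ 36%; LTV 95.2% > 80%; employment 44 ≥ 6 mo; reserves 15.5 ≥ 6 mo → does not qualify.
Qualifying: Program A, Program B. Lowest rate is 7.11% → Program A.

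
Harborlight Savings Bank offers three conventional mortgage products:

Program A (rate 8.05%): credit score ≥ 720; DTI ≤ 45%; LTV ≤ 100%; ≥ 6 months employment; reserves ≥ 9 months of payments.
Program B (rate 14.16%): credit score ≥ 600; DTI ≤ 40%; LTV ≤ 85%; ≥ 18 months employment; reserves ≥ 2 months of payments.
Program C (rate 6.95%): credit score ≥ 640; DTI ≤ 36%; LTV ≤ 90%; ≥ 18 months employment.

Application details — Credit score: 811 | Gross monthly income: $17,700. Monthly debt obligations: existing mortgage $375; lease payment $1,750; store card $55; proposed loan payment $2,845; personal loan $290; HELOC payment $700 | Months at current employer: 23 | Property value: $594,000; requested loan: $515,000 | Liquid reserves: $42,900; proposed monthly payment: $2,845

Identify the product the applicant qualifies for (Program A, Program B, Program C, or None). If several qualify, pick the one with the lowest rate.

Program C

Total debts = (375 + 1,750 + 55 + 2,845 + 290 + 700) = 6,015; DTI = 6,015/17,700 = 34%.
LTV = 515,000/594,000 = 86.7%.
Reserves = 42,900/2,845 = 15.1 months.
Program A: score 811 ≥ 720; DTI 34% ≤ 45%; LTV 86.7% ≤ 100%; employment 23 ≥ 6 mo; reserves 15.1 ≥ 9 mo → qualifies.
Program B: score 811 ≥ 600; DTI 34% ≤ 40%; LTV 86.7% > 85%; employment 23 ≥ 18 mo; reserves 15.1 ≥ 2 mo → does not qualify.
Program C: score 811 ≥ 640; DTI 34% ≤ 36%; LTV 86.7% ≤ 90%; employment 23 ≥ 18 mo → qualifies.
Qualifying: Program A, Program C. Lowest rate is 6.95% → Program C.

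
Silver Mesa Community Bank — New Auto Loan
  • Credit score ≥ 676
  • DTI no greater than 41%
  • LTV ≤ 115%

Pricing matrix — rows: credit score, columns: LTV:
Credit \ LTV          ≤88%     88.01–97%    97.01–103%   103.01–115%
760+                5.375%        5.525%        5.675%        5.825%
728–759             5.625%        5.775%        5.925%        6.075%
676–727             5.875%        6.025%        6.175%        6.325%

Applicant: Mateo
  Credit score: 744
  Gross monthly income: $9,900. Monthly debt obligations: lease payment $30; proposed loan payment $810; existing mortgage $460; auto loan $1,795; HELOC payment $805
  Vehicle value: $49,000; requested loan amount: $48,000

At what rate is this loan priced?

Credit score 744 ≥ 676; Total monthly debts = (30 + 810 + 460 + 1,795 + 805) = 3,900. DTI: 3,900 ÷ 9,900 = 39.4%, within the 41% cap
LTV: 48,000 ÷ 49,000 = 98%, within 115% cap
Credit 744 → row 728–759; LTV 98% → column 97.01–103%. Grid cell → 5.925%.

5.925%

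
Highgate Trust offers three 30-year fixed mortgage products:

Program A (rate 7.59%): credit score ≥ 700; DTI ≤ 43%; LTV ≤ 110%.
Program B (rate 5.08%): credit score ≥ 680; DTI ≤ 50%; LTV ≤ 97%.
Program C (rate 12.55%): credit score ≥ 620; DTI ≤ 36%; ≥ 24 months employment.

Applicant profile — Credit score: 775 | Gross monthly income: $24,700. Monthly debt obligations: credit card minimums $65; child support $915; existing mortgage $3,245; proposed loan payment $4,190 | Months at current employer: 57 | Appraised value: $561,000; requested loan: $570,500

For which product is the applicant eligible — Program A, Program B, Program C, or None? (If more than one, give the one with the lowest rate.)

Total debts = (65 + 915 + 3,245 + 4,190) = 8,415; DTI = 8,415/24,700 = 34.1%.
LTV = 570,500/561,000 = 101.7%.
Program A: score 775 ≥ 700; DTI 34.1% ≤ 43%; LTV 101.7% ≤ 110% → qualifies.
Program B: score 775 ≥ 680; DTI 34.1% ≤ 50%; LTV 101.7% > 97% → does not qualify.
Program C: score 775 ≥ 620; DTI 34.1% ≤ 36%; employment 57 ≥ 24 mo → qualifies.
Qualifying: Program A, Program C. Lowest rate is 7.59% → Program A.

Program A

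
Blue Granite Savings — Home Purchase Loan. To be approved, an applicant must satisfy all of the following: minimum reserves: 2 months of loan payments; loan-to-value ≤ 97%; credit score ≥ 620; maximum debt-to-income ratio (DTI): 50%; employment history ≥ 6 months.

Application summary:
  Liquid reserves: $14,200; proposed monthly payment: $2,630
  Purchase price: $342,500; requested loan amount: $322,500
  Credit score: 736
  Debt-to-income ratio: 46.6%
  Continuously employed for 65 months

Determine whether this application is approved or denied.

Liquid reserves cover 14,200/2,630 = 5.4 months — ≥ 2 required
Loan-to-value = 322,500/342,500 = 94.2% — pass (97% max)
Credit score 736 ≥ 620 (meets)
DTI 46.6% ≤ 50%
Employment 65 ≥ 6 months
All criteria satisfied.

Approved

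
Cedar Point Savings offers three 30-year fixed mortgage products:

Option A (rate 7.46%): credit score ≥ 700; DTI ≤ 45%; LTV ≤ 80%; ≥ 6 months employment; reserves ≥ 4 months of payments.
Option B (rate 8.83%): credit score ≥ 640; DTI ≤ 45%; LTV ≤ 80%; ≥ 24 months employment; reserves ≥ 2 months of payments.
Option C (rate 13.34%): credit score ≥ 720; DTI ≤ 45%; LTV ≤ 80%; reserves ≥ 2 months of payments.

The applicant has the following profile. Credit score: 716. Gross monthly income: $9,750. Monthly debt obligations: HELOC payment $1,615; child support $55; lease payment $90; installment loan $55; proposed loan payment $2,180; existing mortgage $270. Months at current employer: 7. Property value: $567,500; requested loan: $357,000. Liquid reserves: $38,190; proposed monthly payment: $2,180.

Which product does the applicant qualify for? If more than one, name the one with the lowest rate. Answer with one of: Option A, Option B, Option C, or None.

Total debts = (1,615 + 55 + 90 + 55 + 2,180 + 270) = 4,265; DTI = 4,265/9,750 = 43.7%.
LTV = 357,000/567,500 = 62.9%.
Reserves = 38,190/2,180 = 17.5 months.
Option A: score 716 ≥ 700; DTI 43.7% ≤ 45%; LTV 62.9% ≤ 80%; employment 7 ≥ 6 mo; reserves 17.5 ≥ 4 mo → qualifies.
Option B: score 716 ≥ 640; DTI 43.7% ≤ 45%; LTV 62.9% ≤ 80%; employment 7 < 24 mo; reserves 17.5 ≥ 2 mo → does not qualify.
Option C: score 716 < 720; DTI 43.7% ≤ 45%; LTV 62.9% ≤ 80%; reserves 17.5 ≥ 2 mo → does not qualify.

Option A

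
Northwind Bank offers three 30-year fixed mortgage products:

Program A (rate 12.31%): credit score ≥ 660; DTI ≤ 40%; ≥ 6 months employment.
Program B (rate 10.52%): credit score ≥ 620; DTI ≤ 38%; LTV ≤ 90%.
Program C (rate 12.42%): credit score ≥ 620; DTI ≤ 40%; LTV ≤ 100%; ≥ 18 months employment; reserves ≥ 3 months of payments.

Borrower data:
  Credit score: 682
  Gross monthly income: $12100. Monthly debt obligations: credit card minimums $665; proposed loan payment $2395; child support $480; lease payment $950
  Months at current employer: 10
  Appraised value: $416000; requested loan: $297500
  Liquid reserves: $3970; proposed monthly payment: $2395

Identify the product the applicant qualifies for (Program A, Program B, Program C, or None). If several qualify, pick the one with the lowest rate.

Program B

Total debts = (665 + 2,395 + 480 + 950) = 4,490; DTI = 4,490/12,100 = 37.1%.
LTV = 297,500/416,000 = 71.5%.
Reserves = 3,970/2,395 = 1.7 months.
Program A: score 682 ≥ 660; DTI 37.1% ≤ 40%; employment 10 ≥ 6 mo → qualifies.
Program B: score 682 ≥ 620; DTI 37.1% ≤ 38%; LTV 71.5% ≤ 90% → qualifies.
Program C: score 682 ≥ 620; DTI 37.1% ≤ 40%; LTV 71.5% ≤ 100%; employment 10 < 18 mo; reserves 1.7 < 3 mo → does not qualify.
Qualifying: Program A, Program B. Lowest rate is 10.52% → Program B.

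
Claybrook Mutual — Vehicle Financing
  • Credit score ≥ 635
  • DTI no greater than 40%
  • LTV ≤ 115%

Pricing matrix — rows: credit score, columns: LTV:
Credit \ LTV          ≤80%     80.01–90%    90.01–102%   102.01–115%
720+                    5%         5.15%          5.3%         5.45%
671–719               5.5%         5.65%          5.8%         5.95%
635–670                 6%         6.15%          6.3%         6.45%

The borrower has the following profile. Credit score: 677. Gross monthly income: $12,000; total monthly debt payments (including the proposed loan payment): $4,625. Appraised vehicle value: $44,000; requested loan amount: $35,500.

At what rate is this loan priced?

Credit score 677 ≥ 635; Debt-to-income = 4,625/12,000 = 38.5% — meets 40% limit
LTV = 35,500/44,000 = 80.7% ≤ 115%
Score 677 is in the 671–719 band; LTV 80.7% is in the 80.01–90% band → 5.65%.

5.65%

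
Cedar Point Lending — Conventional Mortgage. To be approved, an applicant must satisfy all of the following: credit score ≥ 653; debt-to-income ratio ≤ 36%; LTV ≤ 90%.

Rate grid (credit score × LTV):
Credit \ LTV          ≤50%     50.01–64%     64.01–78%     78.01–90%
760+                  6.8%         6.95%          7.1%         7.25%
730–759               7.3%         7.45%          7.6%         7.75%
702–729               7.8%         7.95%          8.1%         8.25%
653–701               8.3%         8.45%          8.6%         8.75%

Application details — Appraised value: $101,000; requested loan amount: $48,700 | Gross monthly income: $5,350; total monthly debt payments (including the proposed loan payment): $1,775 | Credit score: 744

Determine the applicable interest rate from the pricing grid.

7.3%

Credit score 744 ≥ 653; Debt-to-income = 1,775/5,350 = 33.2% — meets 36% limit
LTV = 48,700/101,000 = 48.2% ≤ 90%
Score 744 is in the 730–759 band; LTV 48.2% is in the ≤50% band → 7.3%.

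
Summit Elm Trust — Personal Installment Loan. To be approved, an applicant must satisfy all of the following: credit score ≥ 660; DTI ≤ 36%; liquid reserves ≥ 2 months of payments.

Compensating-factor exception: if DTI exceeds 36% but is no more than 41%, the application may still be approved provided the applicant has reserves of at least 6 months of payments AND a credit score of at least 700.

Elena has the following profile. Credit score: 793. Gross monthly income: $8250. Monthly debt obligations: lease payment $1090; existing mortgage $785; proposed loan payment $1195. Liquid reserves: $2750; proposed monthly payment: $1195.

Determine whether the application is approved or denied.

Credit score 793 ≥ 660 (meets base)
Total debts = (1,090 + 785 + 1,195) = 3,070. DTI = 3,070/8,250 = 37.2% > 36% — standard DTI limit exceeded.
Reserves = 2,750/1,195 = 2.3 months ≥ 2
37.2% falls in the override range (36%–41%), so the compensating-factor test applies.
Reserves 2.3 < 6 months; credit score 793 ≥ 700.
Override conditions not both satisfied; exception does not apply.

Denied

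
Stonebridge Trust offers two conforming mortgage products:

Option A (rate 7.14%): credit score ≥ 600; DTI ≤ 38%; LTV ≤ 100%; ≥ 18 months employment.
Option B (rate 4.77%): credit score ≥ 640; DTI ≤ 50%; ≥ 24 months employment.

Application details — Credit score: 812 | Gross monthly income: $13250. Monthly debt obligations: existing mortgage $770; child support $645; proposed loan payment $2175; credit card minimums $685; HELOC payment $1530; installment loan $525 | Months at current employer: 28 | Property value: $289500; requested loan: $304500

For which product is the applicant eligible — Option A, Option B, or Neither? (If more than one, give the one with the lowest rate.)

Total debts = (770 + 645 + 2,175 + 685 + 1,530 + 525) = 6,330; DTI = 6,330/13,250 = 47.8%.
LTV = 304,500/289,500 = 105.2%.
Option A: score 812 ≥ 600; DTI 47.8% > 38%; LTV 105.2% > 100%; employment 28 ≥ 18 mo → does not qualify.
Option B: score 812 ≥ 640; DTI 47.8% ≤ 50%; employment 28 ≥ 24 mo → qualifies.

Option B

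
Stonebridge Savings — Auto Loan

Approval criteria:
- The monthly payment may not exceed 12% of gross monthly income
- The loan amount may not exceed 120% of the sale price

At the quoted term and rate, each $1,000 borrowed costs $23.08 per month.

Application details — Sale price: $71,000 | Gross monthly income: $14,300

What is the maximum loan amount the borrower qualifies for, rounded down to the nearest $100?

$74,300

Payment cap: 12% × $14,300 = $1,716/month.
At $23.08 per $1,000, that supports 1,716/23.08 × 1,000 ≈ $74,350 → $74,300.
LTV cap: 120% × $71,000 = $85,200 → $85,200.
Binding constraint: payment-to-income.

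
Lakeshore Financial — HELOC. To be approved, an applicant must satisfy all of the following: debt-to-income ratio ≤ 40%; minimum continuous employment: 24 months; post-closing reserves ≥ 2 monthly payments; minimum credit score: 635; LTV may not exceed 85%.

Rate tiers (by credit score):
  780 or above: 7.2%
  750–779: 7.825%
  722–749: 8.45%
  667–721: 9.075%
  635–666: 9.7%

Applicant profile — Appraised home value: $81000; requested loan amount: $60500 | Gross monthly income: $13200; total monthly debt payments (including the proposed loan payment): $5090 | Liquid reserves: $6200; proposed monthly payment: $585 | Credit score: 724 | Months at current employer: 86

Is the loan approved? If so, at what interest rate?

Approved at 8.45%

Credit score 724 ≥ 635 (meets minimum)
Reserves: 6,200 ÷ 585 = 10.6 months (meets 2-month minimum)
LTV: 60,500 ÷ 81,000 = 74.7%, within 85% cap
Employment 86 ≥ 24 months
DTI: 5,090 ÷ 13,200 = 38.6%, within the 40% cap
All requirements met. Score 724 falls in the 722–749 tier → 8.45%.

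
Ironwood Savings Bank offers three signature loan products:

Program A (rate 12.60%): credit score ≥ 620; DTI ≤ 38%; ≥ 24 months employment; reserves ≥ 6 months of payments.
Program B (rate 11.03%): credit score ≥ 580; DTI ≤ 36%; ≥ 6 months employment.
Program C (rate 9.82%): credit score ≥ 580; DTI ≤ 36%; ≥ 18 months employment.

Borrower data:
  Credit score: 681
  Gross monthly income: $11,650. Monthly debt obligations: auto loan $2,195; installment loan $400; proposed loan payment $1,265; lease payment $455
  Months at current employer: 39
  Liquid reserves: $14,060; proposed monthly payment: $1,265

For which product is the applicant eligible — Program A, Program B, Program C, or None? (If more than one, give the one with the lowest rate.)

Program A

Total debts = (2,195 + 400 + 1,265 + 455) = 4,315; DTI = 4,315/11,650 = 37%.
Reserves = 14,060/1,265 = 11.1 months.
Program A: score 681 ≥ 620; DTI 37% ≤ 38%; employment 39 ≥ 24 mo; reserves 11.1 ≥ 6 mo → qualifies.
Program B: score 681 ≥ 580; DTI 37% > 36%; employment 39 ≥ 6 mo → does not qualify.
Program C: score 681 ≥ 580; DTI 37% > 36%; employment 39 ≥ 18 mo → does not qualify.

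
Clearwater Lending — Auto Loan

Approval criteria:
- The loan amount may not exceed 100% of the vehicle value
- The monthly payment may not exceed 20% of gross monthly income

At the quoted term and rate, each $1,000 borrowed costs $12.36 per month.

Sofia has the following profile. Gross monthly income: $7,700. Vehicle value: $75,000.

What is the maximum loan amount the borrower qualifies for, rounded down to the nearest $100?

Payment cap: 20% × $7,700 = $1,540/month.
At $12.36 per $1,000, that supports 1,540/12.36 × 1,000 ≈ $124,595 → $124,500.
LTV cap: 100% × $75,000 = $75,000 → $75,000.
Binding constraint: loan-to-value.

$75,000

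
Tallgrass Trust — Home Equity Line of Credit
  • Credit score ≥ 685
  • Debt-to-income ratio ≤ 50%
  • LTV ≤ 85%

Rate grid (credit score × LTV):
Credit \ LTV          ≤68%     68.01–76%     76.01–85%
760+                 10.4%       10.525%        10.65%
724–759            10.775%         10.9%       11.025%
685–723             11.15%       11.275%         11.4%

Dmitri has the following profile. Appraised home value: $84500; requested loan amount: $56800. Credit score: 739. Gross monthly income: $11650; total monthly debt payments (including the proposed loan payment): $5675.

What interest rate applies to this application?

10.775%

Credit score 739 ≥ 685; Debt-to-income = 5,675/11,650 = 48.7% — meets 50% limit
LTV: 56,800 ÷ 84,500 = 67.2%, within 85% cap
Score 739 is in the 724–759 band; LTV 67.2% is in the ≤68% band → 10.775%.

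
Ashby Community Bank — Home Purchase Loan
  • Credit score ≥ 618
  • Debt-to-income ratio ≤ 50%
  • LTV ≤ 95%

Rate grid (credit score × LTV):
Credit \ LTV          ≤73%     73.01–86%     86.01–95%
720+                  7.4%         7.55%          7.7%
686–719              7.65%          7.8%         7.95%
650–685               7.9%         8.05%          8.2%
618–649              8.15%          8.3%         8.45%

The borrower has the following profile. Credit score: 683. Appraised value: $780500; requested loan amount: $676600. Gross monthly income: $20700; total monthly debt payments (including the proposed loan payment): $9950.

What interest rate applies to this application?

Credit score 683 ≥ 618; DTI = 9,950/20,700 = 48.1% ≤ 50%
LTV = 676,600/780,500 = 86.7% ≤ 95%
Row: 683 falls in 650–685. Column: 86.7% falls in 86.01–95%. Rate = 8.2%.

8.2%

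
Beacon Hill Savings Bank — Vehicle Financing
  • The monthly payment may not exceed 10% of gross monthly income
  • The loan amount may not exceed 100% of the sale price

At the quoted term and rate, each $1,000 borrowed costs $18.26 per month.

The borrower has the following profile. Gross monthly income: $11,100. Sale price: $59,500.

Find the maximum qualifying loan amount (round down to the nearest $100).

Payment cap: 10% × $11,100 = $1,110/month.
At $18.26 per $1,000, that supports 1,110/18.26 × 1,000 ≈ $60,788 → $60,700.
LTV cap: 100% × $59,500 = $59,500 → $59,500.
Binding constraint: loan-to-value.

$59,500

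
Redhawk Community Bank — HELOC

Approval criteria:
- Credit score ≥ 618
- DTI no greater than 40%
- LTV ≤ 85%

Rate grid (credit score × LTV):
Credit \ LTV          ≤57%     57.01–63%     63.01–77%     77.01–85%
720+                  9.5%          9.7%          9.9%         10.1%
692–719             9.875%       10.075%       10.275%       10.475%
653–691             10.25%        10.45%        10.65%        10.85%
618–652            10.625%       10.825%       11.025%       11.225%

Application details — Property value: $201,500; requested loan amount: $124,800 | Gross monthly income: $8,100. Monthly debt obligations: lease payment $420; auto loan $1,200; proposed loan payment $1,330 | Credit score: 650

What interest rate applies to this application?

Credit score 650 ≥ 618; Total monthly debts = (420 + 1,200 + 1,330) = 2,950. DTI = 2,950/8,100 = 36.4% ≤ 40%
LTV = 124,800/201,500 = 61.9% ≤ 85%
Score 650 is in the 618–652 band; LTV 61.9% is in the 57.01–63% band → 10.825%.

10.825%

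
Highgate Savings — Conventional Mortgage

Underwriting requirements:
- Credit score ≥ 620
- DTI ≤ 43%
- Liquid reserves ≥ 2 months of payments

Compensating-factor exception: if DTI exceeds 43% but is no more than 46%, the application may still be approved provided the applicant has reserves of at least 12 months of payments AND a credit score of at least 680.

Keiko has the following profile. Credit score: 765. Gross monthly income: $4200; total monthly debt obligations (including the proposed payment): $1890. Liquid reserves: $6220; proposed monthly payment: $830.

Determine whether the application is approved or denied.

Credit score 765 ≥ 620 (meets base)
DTI: 1,890 ÷ 4,200 = 45%, over the 43% base limit.
Reserves = 6,220/830 = 7.5 months ≥ 2
45% falls in the override range (43%–46%), so the compensating-factor test applies.
Reserves 7.5 < 12 months; credit score 765 ≥ 680.
Override conditions not both satisfied; exception does not apply.

Denied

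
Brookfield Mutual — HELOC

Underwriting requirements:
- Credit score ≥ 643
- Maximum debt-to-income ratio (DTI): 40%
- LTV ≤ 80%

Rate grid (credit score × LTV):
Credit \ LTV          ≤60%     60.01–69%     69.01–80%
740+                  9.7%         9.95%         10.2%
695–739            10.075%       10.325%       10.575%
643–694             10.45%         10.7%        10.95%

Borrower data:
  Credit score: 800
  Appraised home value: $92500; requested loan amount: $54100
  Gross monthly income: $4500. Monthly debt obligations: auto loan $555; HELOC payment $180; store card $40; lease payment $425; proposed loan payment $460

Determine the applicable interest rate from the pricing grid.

Credit score 800 ≥ 643; Total monthly debts = (555 + 180 + 40 + 425 + 460) = 1,660. DTI: 1,660 ÷ 4,500 = 36.9%, within the 40% cap
Loan-to-value = 54,100/92,500 = 58.5% — pass (80% max)
Credit 800 → row 740+; LTV 58.5% → column ≤60%. Grid cell → 9.7%.

9.7%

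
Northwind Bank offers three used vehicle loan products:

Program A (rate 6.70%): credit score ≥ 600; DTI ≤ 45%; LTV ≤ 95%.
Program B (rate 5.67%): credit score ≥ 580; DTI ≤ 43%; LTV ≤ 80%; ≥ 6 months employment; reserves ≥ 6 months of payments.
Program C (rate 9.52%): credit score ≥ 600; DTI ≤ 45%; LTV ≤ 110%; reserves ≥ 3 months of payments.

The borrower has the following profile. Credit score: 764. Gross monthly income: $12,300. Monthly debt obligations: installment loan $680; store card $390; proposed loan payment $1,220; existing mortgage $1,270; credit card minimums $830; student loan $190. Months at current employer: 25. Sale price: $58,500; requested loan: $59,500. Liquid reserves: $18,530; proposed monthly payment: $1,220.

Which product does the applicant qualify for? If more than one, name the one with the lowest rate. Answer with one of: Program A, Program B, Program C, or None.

Program C

Total debts = (680 + 390 + 1,220 + 1,270 + 830 + 190) = 4,580; DTI = 4,580/12,300 = 37.2%.
LTV = 59,500/58,500 = 101.7%.
Reserves = 18,530/1,220 = 15.2 months.
Program A: score 764 ≥ 600; DTI 37.2% ≤ 45%; LTV 101.7% > 95% → does not qualify.
Program B: score 764 ≥ 580; DTI 37.2% ≤ 43%; LTV 101.7% > 80%; employment 25 ≥ 6 mo; reserves 15.2 ≥ 6 mo → does not qualify.
Program C: score 764 ≥ 600; DTI 37.2% ≤ 45%; LTV 101.7% ≤ 110%; reserves 15.2 ≥ 3 mo → qualifies.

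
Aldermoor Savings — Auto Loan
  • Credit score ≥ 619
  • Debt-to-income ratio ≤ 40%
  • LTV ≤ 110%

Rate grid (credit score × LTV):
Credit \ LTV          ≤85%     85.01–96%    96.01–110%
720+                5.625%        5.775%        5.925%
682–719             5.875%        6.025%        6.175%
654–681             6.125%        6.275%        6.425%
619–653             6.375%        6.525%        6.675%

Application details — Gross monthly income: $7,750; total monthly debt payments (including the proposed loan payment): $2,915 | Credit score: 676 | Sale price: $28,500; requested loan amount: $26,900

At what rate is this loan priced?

6.275%

Credit score 676 ≥ 619; DTI: 2,915 ÷ 7,750 = 37.6%, within the 40% cap
LTV = 26,900/28,500 = 94.4% ≤ 110%
Score 676 is in the 654–681 band; LTV 94.4% is in the 85.01–96% band → 6.275%.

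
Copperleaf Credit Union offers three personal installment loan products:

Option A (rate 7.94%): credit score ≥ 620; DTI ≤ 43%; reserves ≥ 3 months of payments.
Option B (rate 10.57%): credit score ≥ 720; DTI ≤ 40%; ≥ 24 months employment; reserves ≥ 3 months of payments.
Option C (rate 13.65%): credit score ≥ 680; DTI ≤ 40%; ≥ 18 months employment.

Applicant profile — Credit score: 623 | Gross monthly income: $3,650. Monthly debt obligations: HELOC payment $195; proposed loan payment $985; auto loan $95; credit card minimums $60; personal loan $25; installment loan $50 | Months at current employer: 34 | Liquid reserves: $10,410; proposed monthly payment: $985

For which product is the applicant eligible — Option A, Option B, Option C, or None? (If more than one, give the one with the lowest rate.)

Option A

Total debts = (195 + 985 + 95 + 60 + 25 + 50) = 1,410; DTI = 1,410/3,650 = 38.6%.
Reserves = 10,410/985 = 10.6 months.
Option A: score 623 ≥ 620; DTI 38.6% ≤ 43%; reserves 10.6 ≥ 3 mo → qualifies.
Option B: score 623 < 720; DTI 38.6% ≤ 40%; employment 34 ≥ 24 mo; reserves 10.6 ≥ 3 mo → does not qualify.
Option C: score 623 < 680; DTI 38.6% ≤ 40%; employment 34 ≥ 18 mo → does not qualify.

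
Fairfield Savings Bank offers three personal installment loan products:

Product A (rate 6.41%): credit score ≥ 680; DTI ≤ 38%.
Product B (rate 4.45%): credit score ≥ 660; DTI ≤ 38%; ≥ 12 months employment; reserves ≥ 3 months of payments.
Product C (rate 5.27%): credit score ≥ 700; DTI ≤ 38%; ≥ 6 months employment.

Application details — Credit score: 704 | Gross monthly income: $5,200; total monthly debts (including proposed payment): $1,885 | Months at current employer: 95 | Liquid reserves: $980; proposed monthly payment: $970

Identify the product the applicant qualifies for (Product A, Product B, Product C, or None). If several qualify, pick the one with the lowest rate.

DTI = 1,885/5,200 = 36.2%.
Reserves = 980/970 = 1.0 months.
Product A: score 704 ≥ 680; DTI 36.2% ≤ 38% → qualifies.
Product B: score 704 ≥ 660; DTI 36.2% ≤ 38%; employment 95 ≥ 12 mo; reserves 1.0 < 3 mo → does not qualify.
Product C: score 704 ≥ 700; DTI 36.2% ≤ 38%; employment 95 ≥ 6 mo → qualifies.
Qualifying: Product A, Product C. Lowest rate is 5.27% → Product C.

Product C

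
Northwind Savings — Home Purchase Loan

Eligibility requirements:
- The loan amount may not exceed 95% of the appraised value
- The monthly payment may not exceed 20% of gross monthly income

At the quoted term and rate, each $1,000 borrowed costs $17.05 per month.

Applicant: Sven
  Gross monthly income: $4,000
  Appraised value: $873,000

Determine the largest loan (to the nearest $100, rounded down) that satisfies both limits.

$46,900

Payment cap: 20% × $4,000 = $800/month.
At $17.05 per $1,000, that supports 800/17.05 × 1,000 ≈ $46,920 → $46,900.
LTV cap: 95% × $873,000 = $829,350 → $829,300.
Binding constraint: payment-to-income.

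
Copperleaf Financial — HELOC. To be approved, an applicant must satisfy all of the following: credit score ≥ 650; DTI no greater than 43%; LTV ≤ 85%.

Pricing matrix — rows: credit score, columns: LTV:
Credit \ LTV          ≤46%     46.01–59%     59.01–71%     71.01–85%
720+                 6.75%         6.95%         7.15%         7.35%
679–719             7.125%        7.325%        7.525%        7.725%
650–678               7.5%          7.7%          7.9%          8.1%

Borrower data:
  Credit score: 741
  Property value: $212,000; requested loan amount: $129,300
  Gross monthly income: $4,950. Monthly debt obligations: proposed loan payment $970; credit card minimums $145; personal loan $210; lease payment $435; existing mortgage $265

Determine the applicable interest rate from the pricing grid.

7.15%

Credit score 741 ≥ 650; Total monthly debts = (970 + 145 + 210 + 435 + 265) = 2,025. DTI = 2,025/4,950 = 40.9% ≤ 43%
LTV = 129,300/212,000 = 61% ≤ 85%
Row: 741 falls in 720+. Column: 61% falls in 59.01–71%. Rate = 7.15%.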